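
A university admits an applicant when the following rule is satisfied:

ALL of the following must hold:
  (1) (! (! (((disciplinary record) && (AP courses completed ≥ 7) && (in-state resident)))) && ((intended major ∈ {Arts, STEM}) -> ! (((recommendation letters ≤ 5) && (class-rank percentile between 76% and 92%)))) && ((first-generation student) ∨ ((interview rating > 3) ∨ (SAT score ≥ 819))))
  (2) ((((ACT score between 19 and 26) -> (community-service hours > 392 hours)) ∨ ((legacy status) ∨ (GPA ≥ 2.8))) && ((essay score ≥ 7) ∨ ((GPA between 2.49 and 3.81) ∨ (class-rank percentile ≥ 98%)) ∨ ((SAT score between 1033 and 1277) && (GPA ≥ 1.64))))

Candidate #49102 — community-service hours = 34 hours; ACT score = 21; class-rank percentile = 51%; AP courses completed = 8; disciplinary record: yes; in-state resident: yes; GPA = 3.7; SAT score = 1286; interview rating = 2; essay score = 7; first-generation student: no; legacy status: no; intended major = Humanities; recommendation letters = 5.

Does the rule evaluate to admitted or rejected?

Atomic conditions:
  disciplinary record: yes → true
  AP courses completed ≥ 7: 8 ≥ 7 is true
  in-state resident: yes → true
  intended major ∈ {Arts, STEM}: Humanities is not in the set → false
  recommendation letters ≤ 5: 5 ≤ 5 is true
  class-rank percentile between 76% and 92%: 51 in [76, 92] is false
  first-generation student: no → false
  interview rating > 3: 2 > 3 is false
  SAT score ≥ 819: 1286 ≥ 819 is true
  ACT score between 19 and 26: 21 in [19, 26] is true
  community-service hours > 392 hours: 34 > 392 is false
  legacy status: no → false
  GPA ≥ 2.8: 3.7 ≥ 2.8 is true
  essay score ≥ 7: 7 ≥ 7 is true
  GPA between 2.49 and 3.81: 3.7 in [2.49, 3.81] is true
  class-rank percentile ≥ 98%: 51 ≥ 98 is false
  SAT score between 1033 and 1277: 1286 in [1033, 1277] is false
  GPA ≥ 1.64: 3.7 ≥ 1.64 is true
Combine:
[1.1.1.1] true AND true AND true = true
[1.1.1] NOT true = false
[1.1] NOT false = true
[1.2.2.1] true AND false = false
[1.2.2] NOT false = true
[1.2] false → true (antecedent false ⇒ implication holds) = true
[1.3.2] false OR true = true
[1.3] false OR true = true
[1] true AND true AND true = true
[2.1.1] true → false = false
[2.1.2] false OR true = true
[2.1] false OR true = true
[2.2.2] true OR false = true
[2.2.3] false AND true = false
[2.2] true OR true OR false = true
[2] true AND true = true
[root] true AND true = true
Overall: true → admitted

Admitted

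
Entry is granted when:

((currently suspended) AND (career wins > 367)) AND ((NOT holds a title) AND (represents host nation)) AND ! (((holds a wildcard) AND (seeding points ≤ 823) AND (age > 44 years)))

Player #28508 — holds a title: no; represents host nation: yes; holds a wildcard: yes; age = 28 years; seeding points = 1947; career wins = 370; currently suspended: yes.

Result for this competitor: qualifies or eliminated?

Atomic conditions:
  currently suspended: yes → true
  career wins > 367: 370 > 367 is true
  NOT holds a title: no → true
  represents host nation: yes → true
  holds a wildcard: yes → true
  seeding points ≤ 823: 1947 ≤ 823 is false
  age > 44 years: 28 > 44 is false
Combine:
[1] true AND true = true
[2] true AND true = true
[3.1] true AND false AND false = false
[3] NOT false = true
[root] true AND true AND true = true
Overall: true → qualifies

Qualifies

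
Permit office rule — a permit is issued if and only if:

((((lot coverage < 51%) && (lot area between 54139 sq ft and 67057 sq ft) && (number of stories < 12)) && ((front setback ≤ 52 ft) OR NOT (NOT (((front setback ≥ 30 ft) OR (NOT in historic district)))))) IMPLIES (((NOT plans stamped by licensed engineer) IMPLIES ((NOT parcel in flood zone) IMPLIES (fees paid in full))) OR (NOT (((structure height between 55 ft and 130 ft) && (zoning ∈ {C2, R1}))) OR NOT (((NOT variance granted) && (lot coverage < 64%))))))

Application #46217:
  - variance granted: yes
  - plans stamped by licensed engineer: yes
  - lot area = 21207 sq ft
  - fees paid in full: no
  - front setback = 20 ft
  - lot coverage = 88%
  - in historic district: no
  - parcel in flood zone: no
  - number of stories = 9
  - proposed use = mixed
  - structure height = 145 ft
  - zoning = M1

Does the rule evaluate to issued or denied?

Issued

Atomic conditions:
  lot coverage < 51%: 88 < 51 is false
  lot area between 54139 sq ft and 67057 sq ft: 21207 in [54139, 67057] is false
  number of stories < 12: 9 < 12 is true
  front setback ≤ 52 ft: 20 ≤ 52 is true
  front setback ≥ 30 ft: 20 ≥ 30 is false
  NOT in historic district: no → true
  NOT plans stamped by licensed engineer: yes → false
  NOT parcel in flood zone: no → true
  fees paid in full: no → false
  structure height between 55 ft and 130 ft: 145 in [55, 130] is false
  zoning ∈ {C2, R1}: M1 is not in the set → false
  NOT variance granted: yes → false
  lot coverage < 64%: 88 < 64 is false
Combine:
[1.1] false AND false AND true = false
[1.2.2.1.1] false OR true = true
[1.2.2.1] NOT true = false
[1.2.2] NOT false = true
[1.2] true OR true = true
[1] false AND true = false
[2.1.2] true → false = false
[2.1] false → false (antecedent false ⇒ implication holds) = true
[2.2.1.1] false AND false = false
[2.2.1] NOT false = true
[2.2.2.1] false AND false = false
[2.2.2] NOT false = true
[2.2] true OR true = true
[2] true OR true = true
[root] false → true (antecedent false ⇒ implication holds) = true
Overall: true → issued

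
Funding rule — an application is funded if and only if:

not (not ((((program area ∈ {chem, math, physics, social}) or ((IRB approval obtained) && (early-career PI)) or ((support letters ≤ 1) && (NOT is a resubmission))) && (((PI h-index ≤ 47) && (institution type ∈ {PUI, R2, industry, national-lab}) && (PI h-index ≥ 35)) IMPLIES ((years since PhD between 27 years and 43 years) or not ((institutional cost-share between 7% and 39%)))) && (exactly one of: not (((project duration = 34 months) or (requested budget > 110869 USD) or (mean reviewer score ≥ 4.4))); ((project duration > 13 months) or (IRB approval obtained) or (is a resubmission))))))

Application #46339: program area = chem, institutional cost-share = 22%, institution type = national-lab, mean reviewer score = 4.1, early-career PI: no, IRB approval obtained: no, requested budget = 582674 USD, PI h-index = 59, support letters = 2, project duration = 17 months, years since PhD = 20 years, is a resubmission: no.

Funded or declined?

Atomic conditions:
  program area ∈ {chem, math, physics, social}: chem is in the set → true
  IRB approval obtained: no → false
  early-career PI: no → false
  support letters ≤ 1: 2 ≤ 1 is false
  NOT is a resubmission: no → true
  PI h-index ≤ 47: 59 ≤ 47 is false
  institution type ∈ {PUI, R2, industry, national-lab}: national-lab is in the set → true
  PI h-index ≥ 35: 59 ≥ 35 is true
  years since PhD between 27 years and 43 years: 20 in [27, 43] is false
  institutional cost-share between 7% and 39%: 22 in [7, 39] is true
  project duration = 34 months: 17 == 34 is false
  requested budget > 110869 USD: 582674 > 110869 is true
  mean reviewer score ≥ 4.4: 4.1 ≥ 4.4 is false
  project duration > 13 months: 17 > 13 is true
  is a resubmission: no → false
Combine:
[1.1.1.2] false AND false = false
[1.1.1.3] false AND true = false
[1.1.1] true OR false OR false = true
[1.1.2.1] false AND true AND true = false
[1.1.2.2.2] NOT true = false
[1.1.2.2] false OR false = false
[1.1.2] false → false (antecedent false ⇒ implication holds) = true
[1.1.3.1.1] false OR true OR false = true
[1.1.3.1] NOT true = false
[1.1.3.2] true OR false OR false = true
[1.1.3] exactly-one(false, true) = true
[1.1] true AND true AND true = true
[1] NOT true = false
[root] NOT false = true
Overall: true → funded

Funded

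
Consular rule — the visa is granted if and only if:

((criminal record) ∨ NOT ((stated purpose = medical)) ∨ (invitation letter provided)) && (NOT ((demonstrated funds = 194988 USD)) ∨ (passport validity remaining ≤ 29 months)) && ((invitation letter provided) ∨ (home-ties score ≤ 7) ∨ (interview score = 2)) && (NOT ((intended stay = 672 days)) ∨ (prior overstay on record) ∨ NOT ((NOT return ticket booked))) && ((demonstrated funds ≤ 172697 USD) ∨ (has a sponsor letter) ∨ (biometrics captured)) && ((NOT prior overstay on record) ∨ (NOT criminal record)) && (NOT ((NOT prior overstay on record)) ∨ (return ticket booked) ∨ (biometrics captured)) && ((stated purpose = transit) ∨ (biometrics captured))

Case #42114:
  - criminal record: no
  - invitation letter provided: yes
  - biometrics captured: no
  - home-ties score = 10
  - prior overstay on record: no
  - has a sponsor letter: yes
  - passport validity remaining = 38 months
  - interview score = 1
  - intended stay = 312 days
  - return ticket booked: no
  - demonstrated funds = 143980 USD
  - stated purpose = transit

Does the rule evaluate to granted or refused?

Atomic conditions:
  criminal record: no → false
  stated purpose = medical: transit == medical is false
  invitation letter provided: yes → true
  demonstrated funds = 194988 USD: 143980 == 194988 is false
  passport validity remaining ≤ 29 months: 38 ≤ 29 is false
  home-ties score ≤ 7: 10 ≤ 7 is false
  interview score = 2: 1 == 2 is false
  intended stay = 672 days: 312 == 672 is false
  prior overstay on record: no → false
  NOT return ticket booked: no → true
  demonstrated funds ≤ 172697 USD: 143980 ≤ 172697 is true
  has a sponsor letter: yes → true
  biometrics captured: no → false
  NOT prior overstay on record: no → true
  NOT criminal record: no → true
  return ticket booked: no → false
  stated purpose = transit: transit == transit is true
Combine:
[1.2] NOT false = true
[1] false OR true OR true = true
[2.1] NOT false = true
[2] true OR false = true
[3] true OR false OR false = true
[4.1] NOT false = true
[4.3] NOT true = false
[4] true OR false OR false = true
[5] true OR true OR false = true
[6] true OR true = true
[7.1] NOT true = false
[7] false OR false OR false = false
[8] true OR false = true
[root] true AND true AND true AND true AND true AND true AND false AND true = false
Overall: false → refused

Refused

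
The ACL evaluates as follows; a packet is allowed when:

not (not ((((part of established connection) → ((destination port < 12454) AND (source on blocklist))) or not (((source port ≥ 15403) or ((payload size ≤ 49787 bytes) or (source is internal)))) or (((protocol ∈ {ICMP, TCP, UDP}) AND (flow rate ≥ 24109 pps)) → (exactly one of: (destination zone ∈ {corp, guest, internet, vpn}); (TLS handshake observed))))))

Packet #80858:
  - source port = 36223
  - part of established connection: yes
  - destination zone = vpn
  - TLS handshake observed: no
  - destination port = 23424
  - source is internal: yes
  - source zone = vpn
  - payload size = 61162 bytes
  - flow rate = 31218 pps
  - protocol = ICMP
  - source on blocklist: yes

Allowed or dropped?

Allowed

Atomic conditions:
  part of established connection: yes → true
  destination port < 12454: 23424 < 12454 is false
  source on blocklist: yes → true
  source port ≥ 15403: 36223 ≥ 15403 is true
  payload size ≤ 49787 bytes: 61162 ≤ 49787 is false
  source is internal: yes → true
  protocol ∈ {ICMP, TCP, UDP}: ICMP is in the set → true
  flow rate ≥ 24109 pps: 31218 ≥ 24109 is true
  destination zone ∈ {corp, guest, internet, vpn}: vpn is in the set → true
  TLS handshake observed: no → false
Combine:
[1.1.1.2] false AND true = false
[1.1.1] true → false = false
[1.1.2.1.2] false OR true = true
[1.1.2.1] true OR true = true
[1.1.2] NOT true = false
[1.1.3.1] true AND true = true
[1.1.3.2] exactly-one(true, false) = true
[1.1.3] true → true = true
[1.1] false OR false OR true = true
[1] NOT true = false
[root] NOT false = true
Overall: true → allowed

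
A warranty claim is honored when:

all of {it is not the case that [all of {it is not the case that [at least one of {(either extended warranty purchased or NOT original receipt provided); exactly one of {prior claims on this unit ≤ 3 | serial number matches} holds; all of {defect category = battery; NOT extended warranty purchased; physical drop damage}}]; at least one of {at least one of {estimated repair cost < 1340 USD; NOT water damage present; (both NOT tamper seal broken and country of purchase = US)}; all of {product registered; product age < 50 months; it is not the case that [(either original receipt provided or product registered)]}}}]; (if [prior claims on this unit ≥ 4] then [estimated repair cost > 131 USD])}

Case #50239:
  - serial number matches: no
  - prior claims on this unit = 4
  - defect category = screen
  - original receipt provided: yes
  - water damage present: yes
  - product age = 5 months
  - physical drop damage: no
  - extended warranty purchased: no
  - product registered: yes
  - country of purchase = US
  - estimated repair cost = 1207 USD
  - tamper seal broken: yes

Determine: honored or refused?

Refused

Atomic conditions:
  extended warranty purchased: no → false
  NOT original receipt provided: yes → false
  prior claims on this unit ≤ 3: 4 ≤ 3 is false
  serial number matches: no → false
  defect category = battery: screen == battery is false
  NOT extended warranty purchased: no → true
  physical drop damage: no → false
  estimated repair cost < 1340 USD: 1207 < 1340 is true
  NOT water damage present: yes → false
  NOT tamper seal broken: yes → false
  country of purchase = US: US == US is true
  product registered: yes → true
  product age < 50 months: 5 < 50 is true
  original receipt provided: yes → true
  prior claims on this unit ≥ 4: 4 ≥ 4 is true
  estimated repair cost > 131 USD: 1207 > 131 is true
Combine:
[1.1.1.1.1] false OR false = false
[1.1.1.1.2] exactly-one(false, false) = false
[1.1.1.1.3] false AND true AND false = false
[1.1.1.1] false OR false OR false = false
[1.1.1] NOT false = true
[1.1.2.1.3] false AND true = false
[1.1.2.1] true OR false OR false = true
[1.1.2.2.3.1] true OR true = true
[1.1.2.2.3] NOT true = false
[1.1.2.2] true AND true AND false = false
[1.1.2] true OR false = true
[1.1] true AND true = true
[1] NOT true = false
[2] true → true = true
[root] false AND true = false
Overall: false → refused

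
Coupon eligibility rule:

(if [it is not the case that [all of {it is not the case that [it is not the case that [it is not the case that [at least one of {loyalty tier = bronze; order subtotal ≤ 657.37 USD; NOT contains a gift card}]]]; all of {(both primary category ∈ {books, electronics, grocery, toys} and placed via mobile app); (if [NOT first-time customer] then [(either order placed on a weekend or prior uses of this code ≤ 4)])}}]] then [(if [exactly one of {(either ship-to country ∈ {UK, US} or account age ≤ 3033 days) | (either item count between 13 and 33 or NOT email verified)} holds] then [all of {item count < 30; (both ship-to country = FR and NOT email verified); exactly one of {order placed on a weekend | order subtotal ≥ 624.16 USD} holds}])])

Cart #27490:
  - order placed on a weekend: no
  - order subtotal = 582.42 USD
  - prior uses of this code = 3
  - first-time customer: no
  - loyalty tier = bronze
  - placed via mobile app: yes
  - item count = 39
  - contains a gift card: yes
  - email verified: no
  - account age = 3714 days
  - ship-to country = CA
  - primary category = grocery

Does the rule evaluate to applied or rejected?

Atomic conditions:
  loyalty tier = bronze: bronze == bronze is true
  order subtotal ≤ 657.37 USD: 582.42 ≤ 657.37 is true
  NOT contains a gift card: yes → false
  primary category ∈ {books, electronics, grocery, toys}: grocery is in the set → true
  placed via mobile app: yes → true
  NOT first-time customer: no → true
  order placed on a weekend: no → false
  prior uses of this code ≤ 4: 3 ≤ 4 is true
  ship-to country ∈ {UK, US}: CA is not in the set → false
  account age ≤ 3033 days: 3714 ≤ 3033 is false
  item count between 13 and 33: 39 in [13, 33] is false
  NOT email verified: no → true
  item count < 30: 39 < 30 is false
  ship-to country = FR: CA == FR is false
  order subtotal ≥ 624.16 USD: 582.42 ≥ 624.16 is false
Combine:
[1.1.1.1.1.1] true OR true OR false = true
[1.1.1.1.1] NOT true = false
[1.1.1.1] NOT false = true
[1.1.1] NOT true = false
[1.1.2.1] true AND true = true
[1.1.2.2.2] false OR true = true
[1.1.2.2] true → true = true
[1.1.2] true AND true = true
[1.1] false AND true = false
[1] NOT false = true
[2.1.1] false OR false = false
[2.1.2] false OR true = true
[2.1] exactly-one(false, true) = true
[2.2.2] false AND true = false
[2.2.3] exactly-one(false, false) = false
[2.2] false AND false AND false = false
[2] true → false = false
[root] true → false = false
Overall: false → rejected

Rejected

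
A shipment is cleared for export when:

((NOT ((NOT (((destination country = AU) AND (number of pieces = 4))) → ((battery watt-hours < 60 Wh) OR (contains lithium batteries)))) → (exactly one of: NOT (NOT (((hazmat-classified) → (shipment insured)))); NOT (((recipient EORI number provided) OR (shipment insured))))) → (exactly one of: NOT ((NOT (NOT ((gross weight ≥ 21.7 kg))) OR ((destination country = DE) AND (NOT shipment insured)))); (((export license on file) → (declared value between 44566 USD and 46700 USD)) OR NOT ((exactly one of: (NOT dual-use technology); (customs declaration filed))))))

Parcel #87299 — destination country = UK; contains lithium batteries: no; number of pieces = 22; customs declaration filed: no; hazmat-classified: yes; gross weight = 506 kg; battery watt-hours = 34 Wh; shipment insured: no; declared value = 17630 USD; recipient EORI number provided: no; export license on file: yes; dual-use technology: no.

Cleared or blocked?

Atomic conditions:
  destination country = AU: UK == AU is false
  number of pieces = 4: 22 == 4 is false
  battery watt-hours < 60 Wh: 34 < 60 is true
  contains lithium batteries: no → false
  hazmat-classified: yes → true
  shipment insured: no → false
  recipient EORI number provided: no → false
  gross weight ≥ 21.7 kg: 506 ≥ 21.7 is true
  destination country = DE: UK == DE is false
  NOT shipment insured: no → true
  export license on file: yes → true
  declared value between 44566 USD and 46700 USD: 17630 in [44566, 46700] is false
  NOT dual-use technology: no → true
  customs declaration filed: no → false
Combine:
[1.1.1.1.1] false AND false = false
[1.1.1.1] NOT false = true
[1.1.1.2] true OR false = true
[1.1.1] true → true = true
[1.1] NOT true = false
[1.2.1.1.1] true → false = false
[1.2.1.1] NOT false = true
[1.2.1] NOT true = false
[1.2.2.1] false OR false = false
[1.2.2] NOT false = true
[1.2] exactly-one(false, true) = true
[1] false → true (antecedent false ⇒ implication holds) = true
[2.1.1.1.1] NOT true = false
[2.1.1.1] NOT false = true
[2.1.1.2] false AND true = false
[2.1.1] true OR false = true
[2.1] NOT true = false
[2.2.1] true → false = false
[2.2.2.1] exactly-one(true, false) = true
[2.2.2] NOT true = false
[2.2] false OR false = false
[2] exactly-one(false, false) = false
[root] true → false = false
Overall: false → blocked

Blocked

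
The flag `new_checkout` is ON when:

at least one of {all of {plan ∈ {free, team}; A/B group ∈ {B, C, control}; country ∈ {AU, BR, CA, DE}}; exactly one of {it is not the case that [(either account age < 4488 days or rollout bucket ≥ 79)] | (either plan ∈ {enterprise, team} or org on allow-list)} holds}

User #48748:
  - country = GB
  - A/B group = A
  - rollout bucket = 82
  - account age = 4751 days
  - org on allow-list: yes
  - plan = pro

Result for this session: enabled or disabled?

Atomic conditions:
  plan ∈ {free, team}: pro is not in the set → false
  A/B group ∈ {B, C, control}: A is not in the set → false
  country ∈ {AU, BR, CA, DE}: GB is not in the set → false
  account age < 4488 days: 4751 < 4488 is false
  rollout bucket ≥ 79: 82 ≥ 79 is true
  plan ∈ {enterprise, team}: pro is not in the set → false
  org on allow-list: yes → true
Combine:
[1] false AND false AND false = false
[2.1.1] false OR true = true
[2.1] NOT true = false
[2.2] false OR true = true
[2] exactly-one(false, true) = true
[root] false OR true = true
Overall: true → enabled

Enabled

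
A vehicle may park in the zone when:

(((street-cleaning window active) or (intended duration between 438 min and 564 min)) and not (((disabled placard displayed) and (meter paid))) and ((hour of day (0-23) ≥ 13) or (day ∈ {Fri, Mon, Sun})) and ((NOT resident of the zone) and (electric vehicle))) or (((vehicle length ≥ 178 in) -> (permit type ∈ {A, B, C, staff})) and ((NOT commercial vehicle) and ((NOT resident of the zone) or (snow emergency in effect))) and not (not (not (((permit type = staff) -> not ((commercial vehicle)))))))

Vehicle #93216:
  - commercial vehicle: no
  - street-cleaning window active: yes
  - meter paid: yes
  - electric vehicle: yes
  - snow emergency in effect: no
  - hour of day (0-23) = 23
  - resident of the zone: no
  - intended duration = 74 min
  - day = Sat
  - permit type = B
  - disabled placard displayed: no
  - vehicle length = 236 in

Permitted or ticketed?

Permitted

Atomic conditions:
  street-cleaning window active: yes → true
  intended duration between 438 min and 564 min: 74 in [438, 564] is false
  disabled placard displayed: no → false
  meter paid: yes → true
  hour of day (0-23) ≥ 13: 23 ≥ 13 is true
  day ∈ {Fri, Mon, Sun}: Sat is not in the set → false
  NOT resident of the zone: no → true
  electric vehicle: yes → true
  vehicle length ≥ 178 in: 236 ≥ 178 is true
  permit type ∈ {A, B, C, staff}: B is in the set → true
  NOT commercial vehicle: no → true
  snow emergency in effect: no → false
  permit type = staff: B == staff is false
  commercial vehicle: no → false
Combine:
[1.1] true OR false = true
[1.2.1] false AND true = false
[1.2] NOT false = true
[1.3] true OR false = true
[1.4] true AND true = true
[1] true AND true AND true AND true = true
[2.1] true → true = true
[2.2.2] true OR false = true
[2.2] true AND true = true
[2.3.1.1.1.2] NOT false = true
[2.3.1.1.1] false → true (antecedent false ⇒ implication holds) = true
[2.3.1.1] NOT true = false
[2.3.1] NOT false = true
[2.3] NOT true = false
[2] true AND true AND false = false
[root] true OR false = true
Overall: true → permitted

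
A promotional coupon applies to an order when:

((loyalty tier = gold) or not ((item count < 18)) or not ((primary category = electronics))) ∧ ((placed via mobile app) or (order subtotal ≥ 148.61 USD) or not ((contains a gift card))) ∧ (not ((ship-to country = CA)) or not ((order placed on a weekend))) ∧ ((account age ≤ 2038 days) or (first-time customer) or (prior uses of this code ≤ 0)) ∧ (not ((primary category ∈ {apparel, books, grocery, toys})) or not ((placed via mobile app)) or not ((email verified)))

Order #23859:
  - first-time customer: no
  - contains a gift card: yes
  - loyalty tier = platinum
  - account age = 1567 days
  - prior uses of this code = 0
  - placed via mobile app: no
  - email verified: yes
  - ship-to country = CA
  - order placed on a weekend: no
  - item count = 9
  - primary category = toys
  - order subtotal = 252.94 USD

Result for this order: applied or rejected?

Atomic conditions:
  loyalty tier = gold: platinum == gold is false
  item count < 18: 9 < 18 is true
  primary category = electronics: toys == electronics is false
  placed via mobile app: no → false
  order subtotal ≥ 148.61 USD: 252.94 ≥ 148.61 is true
  contains a gift card: yes → true
  ship-to country = CA: CA == CA is true
  order placed on a weekend: no → false
  account age ≤ 2038 days: 1567 ≤ 2038 is true
  first-time customer: no → false
  prior uses of this code ≤ 0: 0 ≤ 0 is true
  primary category ∈ {apparel, books, grocery, toys}: toys is in the set → true
  email verified: yes → true
Combine:
[1.2] NOT true = false
[1.3] NOT false = true
[1] false OR false OR true = true
[2.3] NOT true = false
[2] false OR true OR false = true
[3.1] NOT true = false
[3.2] NOT false = true
[3] false OR true = true
[4] true OR false OR true = true
[5.1] NOT true = false
[5.2] NOT false = true
[5.3] NOT true = false
[5] false OR true OR false = true
[root] true AND true AND true AND true AND true = true
Overall: true → applied

Applied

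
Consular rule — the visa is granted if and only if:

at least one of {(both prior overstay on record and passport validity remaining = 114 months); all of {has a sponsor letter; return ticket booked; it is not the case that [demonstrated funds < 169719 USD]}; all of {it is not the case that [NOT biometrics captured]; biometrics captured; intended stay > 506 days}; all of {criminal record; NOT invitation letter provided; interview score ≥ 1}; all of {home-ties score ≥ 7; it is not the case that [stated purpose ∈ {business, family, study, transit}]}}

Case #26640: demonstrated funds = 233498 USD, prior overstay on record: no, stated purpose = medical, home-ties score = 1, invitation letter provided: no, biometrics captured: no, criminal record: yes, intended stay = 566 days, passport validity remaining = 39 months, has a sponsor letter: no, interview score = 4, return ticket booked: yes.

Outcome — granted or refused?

Atomic conditions:
  prior overstay on record: no → false
  passport validity remaining = 114 months: 39 == 114 is false
  has a sponsor letter: no → false
  return ticket booked: yes → true
  demonstrated funds < 169719 USD: 233498 < 169719 is false
  NOT biometrics captured: no → true
  biometrics captured: no → false
  intended stay > 506 days: 566 > 506 is true
  criminal record: yes → true
  NOT invitation letter provided: no → true
  interview score ≥ 1: 4 ≥ 1 is true
  home-ties score ≥ 7: 1 ≥ 7 is false
  stated purpose ∈ {business, family, study, transit}: medical is not in the set → false
Combine:
[1] false AND false = false
[2.3] NOT false = true
[2] false AND true AND true = false
[3.1] NOT true = false
[3] false AND false AND true = false
[4] true AND true AND true = true
[5.2] NOT false = true
[5] false AND true = false
[root] false OR false OR false OR true OR false = true
Overall: true → granted

Granted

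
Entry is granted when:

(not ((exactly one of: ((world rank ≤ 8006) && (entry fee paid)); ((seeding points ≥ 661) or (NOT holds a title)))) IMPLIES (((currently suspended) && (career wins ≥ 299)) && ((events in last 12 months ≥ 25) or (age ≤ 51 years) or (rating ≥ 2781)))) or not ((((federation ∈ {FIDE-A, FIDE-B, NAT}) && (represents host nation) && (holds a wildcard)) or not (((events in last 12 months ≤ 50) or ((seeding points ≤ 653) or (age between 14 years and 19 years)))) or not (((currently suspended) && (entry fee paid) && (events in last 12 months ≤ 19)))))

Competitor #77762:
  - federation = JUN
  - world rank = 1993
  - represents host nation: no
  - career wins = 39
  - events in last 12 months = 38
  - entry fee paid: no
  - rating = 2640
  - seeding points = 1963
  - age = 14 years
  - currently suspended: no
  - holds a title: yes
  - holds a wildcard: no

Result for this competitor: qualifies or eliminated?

Atomic conditions:
  world rank ≤ 8006: 1993 ≤ 8006 is true
  entry fee paid: no → false
  seeding points ≥ 661: 1963 ≥ 661 is true
  NOT holds a title: yes → false
  currently suspended: no → false
  career wins ≥ 299: 39 ≥ 299 is false
  events in last 12 months ≥ 25: 38 ≥ 25 is true
  age ≤ 51 years: 14 ≤ 51 is true
  rating ≥ 2781: 2640 ≥ 2781 is false
  federation ∈ {FIDE-A, FIDE-B, NAT}: JUN is not in the set → false
  represents host nation: no → false
  holds a wildcard: no → false
  events in last 12 months ≤ 50: 38 ≤ 50 is true
  seeding points ≤ 653: 1963 ≤ 653 is false
  age between 14 years and 19 years: 14 in [14, 19] is true
  events in last 12 months ≤ 19: 38 ≤ 19 is false
Combine:
[1.1.1.1] true AND false = false
[1.1.1.2] true OR false = true
[1.1.1] exactly-one(false, true) = true
[1.1] NOT true = false
[1.2.1] false AND false = false
[1.2.2] true OR true OR false = true
[1.2] false AND true = false
[1] false → false (antecedent false ⇒ implication holds) = true
[2.1.1] false AND false AND false = false
[2.1.2.1.2] false OR true = true
[2.1.2.1] true OR true = true
[2.1.2] NOT true = false
[2.1.3.1] false AND false AND false = false
[2.1.3] NOT false = true
[2.1] false OR false OR true = true
[2] NOT true = false
[root] true OR false = true
Overall: true → qualifies

Qualifies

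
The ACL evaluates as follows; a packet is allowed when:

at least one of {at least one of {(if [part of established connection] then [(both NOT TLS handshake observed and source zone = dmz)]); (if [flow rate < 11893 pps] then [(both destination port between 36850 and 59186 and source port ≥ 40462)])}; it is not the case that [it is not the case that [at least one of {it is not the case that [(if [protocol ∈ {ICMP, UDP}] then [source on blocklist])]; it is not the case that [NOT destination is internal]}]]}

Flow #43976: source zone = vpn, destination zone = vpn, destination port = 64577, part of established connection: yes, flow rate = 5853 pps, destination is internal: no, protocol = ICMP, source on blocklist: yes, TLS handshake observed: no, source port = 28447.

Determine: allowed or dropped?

Dropped

Atomic conditions:
  part of established connection: yes → true
  NOT TLS handshake observed: no → true
  source zone = dmz: vpn == dmz is false
  flow rate < 11893 pps: 5853 < 11893 is true
  destination port between 36850 and 59186: 64577 in [36850, 59186] is false
  source port ≥ 40462: 28447 ≥ 40462 is false
  protocol ∈ {ICMP, UDP}: ICMP is in the set → true
  source on blocklist: yes → true
  NOT destination is internal: no → true
Combine:
[1.1.2] true AND false = false
[1.1] true → false = false
[1.2.2] false AND false = false
[1.2] true → false = false
[1] false OR false = false
[2.1.1.1.1] true → true = true
[2.1.1.1] NOT true = false
[2.1.1.2] NOT true = false
[2.1.1] false OR false = false
[2.1] NOT false = true
[2] NOT true = false
[root] false OR false = false
Overall: false → dropped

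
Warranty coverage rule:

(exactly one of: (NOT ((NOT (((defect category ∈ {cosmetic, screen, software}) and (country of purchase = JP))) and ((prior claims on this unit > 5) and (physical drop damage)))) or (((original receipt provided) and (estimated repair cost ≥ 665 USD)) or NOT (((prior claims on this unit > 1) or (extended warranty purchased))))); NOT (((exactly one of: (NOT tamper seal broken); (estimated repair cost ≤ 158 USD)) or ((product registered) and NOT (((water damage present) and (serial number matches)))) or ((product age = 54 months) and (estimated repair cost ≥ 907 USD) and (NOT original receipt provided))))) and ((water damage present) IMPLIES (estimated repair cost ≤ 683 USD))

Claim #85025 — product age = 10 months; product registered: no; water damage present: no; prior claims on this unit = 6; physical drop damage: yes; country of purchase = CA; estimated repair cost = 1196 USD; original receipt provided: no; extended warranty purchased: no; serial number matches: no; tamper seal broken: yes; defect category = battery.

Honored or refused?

Atomic conditions:
  defect category ∈ {cosmetic, screen, software}: battery is not in the set → false
  country of purchase = JP: CA == JP is false
  prior claims on this unit > 5: 6 > 5 is true
  physical drop damage: yes → true
  original receipt provided: no → false
  estimated repair cost ≥ 665 USD: 1196 ≥ 665 is true
  prior claims on this unit > 1: 6 > 1 is true
  extended warranty purchased: no → false
  NOT tamper seal broken: yes → false
  estimated repair cost ≤ 158 USD: 1196 ≤ 158 is false
  product registered: no → false
  water damage present: no → false
  serial number matches: no → false
  product age = 54 months: 10 == 54 is false
  estimated repair cost ≥ 907 USD: 1196 ≥ 907 is true
  NOT original receipt provided: no → true
  estimated repair cost ≤ 683 USD: 1196 ≤ 683 is false
Combine:
[1.1.1.1.1.1] false AND false = false
[1.1.1.1.1] NOT false = true
[1.1.1.1.2] true AND true = true
[1.1.1.1] true AND true = true
[1.1.1] NOT true = false
[1.1.2.1] false AND true = false
[1.1.2.2.1] true OR false = true
[1.1.2.2] NOT true = false
[1.1.2] false OR false = false
[1.1] false OR false = false
[1.2.1.1] exactly-one(false, false) = false
[1.2.1.2.2.1] false AND false = false
[1.2.1.2.2] NOT false = true
[1.2.1.2] false AND true = false
[1.2.1.3] false AND true AND true = false
[1.2.1] false OR false OR false = false
[1.2] NOT false = true
[1] exactly-one(false, true) = true
[2] false → false (antecedent false ⇒ implication holds) = true
[root] true AND true = true
Overall: true → honored

Honored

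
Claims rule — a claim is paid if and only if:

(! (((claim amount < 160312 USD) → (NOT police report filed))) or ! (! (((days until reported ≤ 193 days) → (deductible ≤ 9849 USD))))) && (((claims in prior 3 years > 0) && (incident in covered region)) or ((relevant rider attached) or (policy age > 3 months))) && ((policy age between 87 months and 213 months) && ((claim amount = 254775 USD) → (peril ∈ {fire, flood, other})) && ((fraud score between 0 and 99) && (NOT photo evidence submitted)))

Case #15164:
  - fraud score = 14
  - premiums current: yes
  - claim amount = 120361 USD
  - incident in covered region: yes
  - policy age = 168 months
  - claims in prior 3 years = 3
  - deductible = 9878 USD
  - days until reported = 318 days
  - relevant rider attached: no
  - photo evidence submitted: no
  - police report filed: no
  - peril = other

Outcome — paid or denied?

Paid

Atomic conditions:
  claim amount < 160312 USD: 120361 < 160312 is true
  NOT police report filed: no → true
  days until reported ≤ 193 days: 318 ≤ 193 is false
  deductible ≤ 9849 USD: 9878 ≤ 9849 is false
  claims in prior 3 years > 0: 3 > 0 is true
  incident in covered region: yes → true
  relevant rider attached: no → false
  policy age > 3 months: 168 > 3 is true
  policy age between 87 months and 213 months: 168 in [87, 213] is true
  claim amount = 254775 USD: 120361 == 254775 is false
  peril ∈ {fire, flood, other}: other is in the set → true
  fraud score between 0 and 99: 14 in [0, 99] is true
  NOT photo evidence submitted: no → true
Combine:
[1.1.1] true → true = true
[1.1] NOT true = false
[1.2.1.1] false → false (antecedent false ⇒ implication holds) = true
[1.2.1] NOT true = false
[1.2] NOT false = true
[1] false OR true = true
[2.1] true AND true = true
[2.2] false OR true = true
[2] true OR true = true
[3.2] false → true (antecedent false ⇒ implication holds) = true
[3.3] true AND true = true
[3] true AND true AND true = true
[root] true AND true AND true = true
Overall: true → paid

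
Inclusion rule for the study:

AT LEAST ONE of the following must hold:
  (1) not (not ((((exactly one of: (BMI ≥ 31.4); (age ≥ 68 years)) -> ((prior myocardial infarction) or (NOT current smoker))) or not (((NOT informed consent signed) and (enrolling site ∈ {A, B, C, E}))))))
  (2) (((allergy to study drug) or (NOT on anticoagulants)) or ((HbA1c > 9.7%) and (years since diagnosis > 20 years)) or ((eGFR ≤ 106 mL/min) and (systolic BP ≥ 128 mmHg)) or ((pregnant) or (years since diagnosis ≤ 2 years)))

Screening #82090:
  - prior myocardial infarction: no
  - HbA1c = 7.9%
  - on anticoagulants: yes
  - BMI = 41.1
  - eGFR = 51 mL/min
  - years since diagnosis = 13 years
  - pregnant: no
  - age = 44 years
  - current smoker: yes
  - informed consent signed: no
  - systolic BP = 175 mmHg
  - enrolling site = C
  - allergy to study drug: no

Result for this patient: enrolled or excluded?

Enrolled

Atomic conditions:
  BMI ≥ 31.4: 41.1 ≥ 31.4 is true
  age ≥ 68 years: 44 ≥ 68 is false
  prior myocardial infarction: no → false
  NOT current smoker: yes → false
  NOT informed consent signed: no → true
  enrolling site ∈ {A, B, C, E}: C is in the set → true
  allergy to study drug: no → false
  NOT on anticoagulants: yes → false
  HbA1c > 9.7%: 7.9 > 9.7 is false
  years since diagnosis > 20 years: 13 > 20 is false
  eGFR ≤ 106 mL/min: 51 ≤ 106 is true
  systolic BP ≥ 128 mmHg: 175 ≥ 128 is true
  pregnant: no → false
  years since diagnosis ≤ 2 years: 13 ≤ 2 is false
Combine:
[1.1.1.1.1] exactly-one(true, false) = true
[1.1.1.1.2] false OR false = false
[1.1.1.1] true → false = false
[1.1.1.2.1] true AND true = true
[1.1.1.2] NOT true = false
[1.1.1] false OR false = false
[1.1] NOT false = true
[1] NOT true = false
[2.1] false OR false = false
[2.2] false AND false = false
[2.3] true AND true = true
[2.4] false OR false = false
[2] false OR false OR true OR false = true
[root] false OR true = true
Overall: true → enrolled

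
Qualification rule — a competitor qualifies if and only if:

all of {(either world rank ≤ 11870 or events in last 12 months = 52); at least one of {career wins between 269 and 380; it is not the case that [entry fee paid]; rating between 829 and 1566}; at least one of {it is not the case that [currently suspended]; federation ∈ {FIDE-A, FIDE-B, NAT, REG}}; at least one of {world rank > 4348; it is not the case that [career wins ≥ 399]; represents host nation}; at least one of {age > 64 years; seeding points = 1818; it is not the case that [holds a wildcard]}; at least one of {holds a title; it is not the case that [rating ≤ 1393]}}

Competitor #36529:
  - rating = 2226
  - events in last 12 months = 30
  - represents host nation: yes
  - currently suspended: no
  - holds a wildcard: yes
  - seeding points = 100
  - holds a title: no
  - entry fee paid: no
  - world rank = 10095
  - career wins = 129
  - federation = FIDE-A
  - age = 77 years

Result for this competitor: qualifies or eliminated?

Qualifies

Atomic conditions:
  world rank ≤ 11870: 10095 ≤ 11870 is true
  events in last 12 months = 52: 30 == 52 is false
  career wins between 269 and 380: 129 in [269, 380] is false
  entry fee paid: no → false
  rating between 829 and 1566: 2226 in [829, 1566] is false
  currently suspended: no → false
  federation ∈ {FIDE-A, FIDE-B, NAT, REG}: FIDE-A is in the set → true
  world rank > 4348: 10095 > 4348 is true
  career wins ≥ 399: 129 ≥ 399 is false
  represents host nation: yes → true
  age > 64 years: 77 > 64 is true
  seeding points = 1818: 100 == 1818 is false
  holds a wildcard: yes → true
  holds a title: no → false
  rating ≤ 1393: 2226 ≤ 1393 is false
Combine:
[1] true OR false = true
[2.2] NOT false = true
[2] false OR true OR false = true
[3.1] NOT false = true
[3] true OR true = true
[4.2] NOT false = true
[4] true OR true OR true = true
[5.3] NOT true = false
[5] true OR false OR false = true
[6.2] NOT false = true
[6] false OR true = true
[root] true AND true AND true AND true AND true AND true = true
Overall: true → qualifies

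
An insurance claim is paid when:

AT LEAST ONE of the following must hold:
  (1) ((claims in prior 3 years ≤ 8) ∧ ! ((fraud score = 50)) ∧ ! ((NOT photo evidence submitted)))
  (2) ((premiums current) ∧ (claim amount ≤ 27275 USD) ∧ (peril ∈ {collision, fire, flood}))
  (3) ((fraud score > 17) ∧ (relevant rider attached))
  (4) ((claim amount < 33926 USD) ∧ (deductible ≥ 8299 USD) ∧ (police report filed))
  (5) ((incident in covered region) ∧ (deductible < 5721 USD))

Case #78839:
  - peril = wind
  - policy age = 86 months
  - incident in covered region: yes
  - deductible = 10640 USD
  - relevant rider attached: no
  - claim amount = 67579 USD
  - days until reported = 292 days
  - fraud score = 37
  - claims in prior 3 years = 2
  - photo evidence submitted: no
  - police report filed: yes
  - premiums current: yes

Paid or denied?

Atomic conditions:
  claims in prior 3 years ≤ 8: 2 ≤ 8 is true
  fraud score = 50: 37 == 50 is false
  NOT photo evidence submitted: no → true
  premiums current: yes → true
  claim amount ≤ 27275 USD: 67579 ≤ 27275 is false
  peril ∈ {collision, fire, flood}: wind is not in the set → false
  fraud score > 17: 37 > 17 is true
  relevant rider attached: no → false
  claim amount < 33926 USD: 67579 < 33926 is false
  deductible ≥ 8299 USD: 10640 ≥ 8299 is true
  police report filed: yes → true
  incident in covered region: yes → true
  deductible < 5721 USD: 10640 < 5721 is false
Combine:
[1.2] NOT false = true
[1.3] NOT true = false
[1] true AND true AND false = false
[2] true AND false AND false = false
[3] true AND false = false
[4] false AND true AND true = false
[5] true AND false = false
[root] false OR false OR false OR false OR false = false
Overall: false → denied

Denied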